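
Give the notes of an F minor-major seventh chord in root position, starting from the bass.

F, Ab, C, E

The chord tones are F–Ab–C–E. With the root (F) lowest for root position: F, Ab, C, E.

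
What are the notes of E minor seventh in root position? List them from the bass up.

E minor seventh is E–G–B–D. Root position puts the root (E) in the bass, with the remaining tones above: E, G, B, D.

E, G, B, D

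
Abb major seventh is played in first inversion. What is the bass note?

Cb

Abb major seventh is Abb–Cb–Ebb–Gb. First inversion places the third in the bass: Cb.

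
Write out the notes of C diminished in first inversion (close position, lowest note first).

C diminished is C–Eb–Gb. First inversion puts the third (Eb) in the bass, with the remaining tones above: Eb, Gb, C.

Eb, Gb, C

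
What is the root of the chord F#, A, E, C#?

F#, A, E, C# are the tones of an F# minor seventh chord (F#–A–C#–E), making F# the root.

F#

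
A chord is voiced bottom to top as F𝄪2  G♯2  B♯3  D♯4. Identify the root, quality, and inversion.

The distinct note names are F##, G#, B#, D#. Stacked in thirds they read G#–B#–D#–F##, which is a major seventh chord on G#.
The lowest note is F##, the seventh of the chord, so this is third inversion (figured bass 4/2).

G# major seventh, third inversion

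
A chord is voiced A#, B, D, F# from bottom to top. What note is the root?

B

The distinct letter names are A#, B, D, F#. Arranged as a stack of thirds they read B–D–F#–A#, so B is the root (a B minor-major seventh chord).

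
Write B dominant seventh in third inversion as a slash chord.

Third inversion of B dominant seventh has the seventh (A) in the bass. As a slash chord: B7/A.

B7/A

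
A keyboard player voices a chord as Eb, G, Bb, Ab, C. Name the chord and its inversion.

The distinct note names are Eb, G, Bb, Ab, C. Stacked in thirds they read Ab–C–Eb–G–Bb, which is a major ninth chord on Ab.
The lowest note is Eb, the fifth of the chord, so this is second inversion.

Ab major ninth, second inversion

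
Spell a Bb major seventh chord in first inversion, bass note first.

Spelling Bb major seventh: Bb–D–F–A. In first inversion the third is bass, giving D, F, A, Bb from the bottom.

D, F, A, Bb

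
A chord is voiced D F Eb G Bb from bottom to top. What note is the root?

The distinct letter names are D, F, Eb, G, Bb. Arranged as a stack of thirds they read Eb–G–Bb–D–F, so Eb is the root (an Eb major ninth chord).

Eb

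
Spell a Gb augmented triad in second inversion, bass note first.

Spelling Gb augmented: Gb–Bb–D. In second inversion the fifth is bass, giving D, Gb, Bb from the bottom.

D, Gb, Bb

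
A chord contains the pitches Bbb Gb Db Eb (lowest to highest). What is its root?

Eb

Reordering Bbb, Gb, Db, Eb into stacked thirds gives Eb–Gb–Bbb–Db; the bottom of that stack, Eb, is the root.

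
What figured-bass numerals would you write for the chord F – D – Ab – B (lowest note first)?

The notes F, D, Ab, B stack in thirds as B–D–F–Ab — a B diminished seventh chord. The bass F is the fifth, so this is second inversion: figured 4/3.

4/3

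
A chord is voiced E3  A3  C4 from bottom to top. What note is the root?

The distinct letter names are E, A, C. Arranged as a stack of thirds they read A–C–E, so A is the root (an A minor triad).

A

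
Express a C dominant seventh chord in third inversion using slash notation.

Third inversion of C dominant seventh has the seventh (Bb) in the bass. As a slash chord: C7/Bb.

C7/Bb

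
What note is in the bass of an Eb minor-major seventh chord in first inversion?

Gb

The third of Eb minor-major seventh (Eb–Gb–Bb–D) is Gb; that is the bass in first inversion.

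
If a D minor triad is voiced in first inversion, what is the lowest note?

F

The third of D minor (D–F–A) is F; that is the bass in first inversion.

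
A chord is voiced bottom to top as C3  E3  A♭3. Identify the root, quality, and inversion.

The pitch classes C, E, Ab arrange in thirds as Ab–C–E: an Ab augmented triad.
With the third (C) in the bass, the chord is in first inversion (figured bass 6).

Ab augmented, first inversion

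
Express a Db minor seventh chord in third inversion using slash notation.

Dbm7/Cb

Third inversion of Db minor seventh has the seventh (Cb) in the bass. As a slash chord: Dbm7/Cb.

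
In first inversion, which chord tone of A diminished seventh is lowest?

A diminished seventh is A–C–Eb–Gb. First inversion places the third in the bass: C.

C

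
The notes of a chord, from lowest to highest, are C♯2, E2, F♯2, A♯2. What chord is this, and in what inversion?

The distinct note names are C#, E, F#, A#. Stacked in thirds they read F#–A#–C#–E, which is a dominant seventh chord on F#.
C# is the fifth of F# dominant seventh; fifth in the bass means second inversion (figured bass 4/3).

F# dominant seventh, second inversion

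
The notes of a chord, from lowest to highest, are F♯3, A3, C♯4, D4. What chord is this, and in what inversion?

Reducing to letter names: F#, A, C#, D. These stack in thirds as D–F#–A–C# — a D major seventh chord.
With the third (F#) in the bass, the chord is in first inversion (figured bass 6/5).

D major seventh, first inversion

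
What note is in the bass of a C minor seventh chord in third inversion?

Bb

In third inversion the seventh is lowest. For C minor seventh (C–Eb–G–Bb) that is Bb.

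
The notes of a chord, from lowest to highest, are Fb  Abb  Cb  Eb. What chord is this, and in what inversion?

The distinct note names are Fb, Abb, Cb, Eb. Stacked in thirds they read Fb–Abb–Cb–Eb, which is a minor-major seventh chord on Fb.
With the root (Fb) in the bass, the chord is in root position (figured bass 7).

Fb minor-major seventh, root position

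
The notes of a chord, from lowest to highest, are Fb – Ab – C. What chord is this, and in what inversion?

The pitch classes Fb, Ab, C arrange in thirds as Fb–Ab–C: an Fb augmented triad.
With the root (Fb) in the bass, the chord is in root position (figured bass 5/3).

Fb augmented, root position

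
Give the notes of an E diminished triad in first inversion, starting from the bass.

E diminished is E–G–Bb. First inversion puts the third (G) in the bass, with the remaining tones above: G, Bb, E.

G, Bb, E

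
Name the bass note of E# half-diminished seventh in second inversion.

B

In second inversion the fifth is lowest. For E# half-diminished seventh (E#–G#–B–D#) that is B.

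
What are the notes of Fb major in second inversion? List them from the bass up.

Cb, Fb, Ab

Fb major is Fb–Ab–Cb. Second inversion puts the fifth (Cb) in the bass, with the remaining tones above: Cb, Fb, Ab.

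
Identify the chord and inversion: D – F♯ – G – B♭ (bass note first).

G minor-major seventh, second inversion

The pitch classes D, F#, G, Bb arrange in thirds as G–Bb–D–F#: a G minor-major seventh chord.
With the fifth (D) in the bass, the chord is in second inversion (figured bass 4/3).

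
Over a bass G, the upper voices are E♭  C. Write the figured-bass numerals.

The notes G, Eb, C stack in thirds as C–Eb–G — a C minor triad. The bass G is the fifth, so this is second inversion: figured 6/4.

6/4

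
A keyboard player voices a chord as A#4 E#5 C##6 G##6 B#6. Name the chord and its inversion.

A# major ninth, root position

The pitch classes A#, E#, C##, G##, B# arrange in thirds as A#–C##–E#–G##–B#: an A# major ninth chord.
The lowest note is A#, the root of the chord, so this is root position.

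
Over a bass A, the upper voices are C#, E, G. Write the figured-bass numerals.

7

The notes A, C#, E, G stack in thirds as A–C#–E–G — an A dominant seventh chord. The bass A is the root, so this is root position: figured 7.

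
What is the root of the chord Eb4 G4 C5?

The distinct letter names are Eb, G, C. Arranged as a stack of thirds they read C–Eb–G, so C is the root (a C minor triad).

C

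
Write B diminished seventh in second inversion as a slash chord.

Second inversion of B diminished seventh has the fifth (F) in the bass. As a slash chord: Bdim7/F.

Bdim7/F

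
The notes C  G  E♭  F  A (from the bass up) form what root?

F

C, G, Eb, F, A are the tones of an F dominant ninth chord (F–A–C–Eb–G), making F the root.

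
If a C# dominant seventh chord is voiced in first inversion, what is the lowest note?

The third of C# dominant seventh (C#–E#–G#–B) is E#; that is the bass in first inversion.

E#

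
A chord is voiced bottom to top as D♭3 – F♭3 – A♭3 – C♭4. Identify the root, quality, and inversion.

Reducing to letter names: Db, Fb, Ab, Cb. These stack in thirds as Db–Fb–Ab–Cb — a Db minor seventh chord.
Db is the root of Db minor seventh; root in the bass means root position (figured bass 7).

Db minor seventh, root position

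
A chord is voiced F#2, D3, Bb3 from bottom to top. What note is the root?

Bb

The distinct letter names are F#, D, Bb. Arranged as a stack of thirds they read Bb–D–F#, so Bb is the root (a Bb augmented triad).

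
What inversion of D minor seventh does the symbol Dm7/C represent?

Dm7/C means D minor seventh with C in the bass. C is the seventh of D minor seventh (D–F–A–C), so this is third inversion.

third inversion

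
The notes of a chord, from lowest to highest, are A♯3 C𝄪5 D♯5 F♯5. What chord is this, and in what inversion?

The pitch classes A#, C##, D#, F# arrange in thirds as D#–F#–A#–C##: a D# minor-major seventh chord.
The lowest note is A#, the fifth of the chord, so this is second inversion (figured bass 4/3).

D# minor-major seventh, second inversion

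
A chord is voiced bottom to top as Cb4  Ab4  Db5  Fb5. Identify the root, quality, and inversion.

The distinct note names are Cb, Ab, Db, Fb. Stacked in thirds they read Db–Fb–Ab–Cb, which is a minor seventh chord on Db.
With the seventh (Cb) in the bass, the chord is in third inversion (figured bass 4/2).

Db minor seventh, third inversion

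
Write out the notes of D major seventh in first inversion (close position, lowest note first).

F#, A, C#, D

D major seventh is D–F#–A–C#. First inversion puts the third (F#) in the bass, with the remaining tones above: F#, A, C#, D.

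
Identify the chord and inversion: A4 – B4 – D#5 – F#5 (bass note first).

The pitch classes A, B, D#, F# arrange in thirds as B–D#–F#–A: a B dominant seventh chord.
A is the seventh of B dominant seventh; seventh in the bass means third inversion (figured bass 4/2).

B dominant seventh, third inversion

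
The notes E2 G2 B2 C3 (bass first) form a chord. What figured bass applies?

6/5

The notes E, G, B, C stack in thirds as C–E–G–B — a C major seventh chord. The bass E is the third, so this is first inversion: figured 6/5.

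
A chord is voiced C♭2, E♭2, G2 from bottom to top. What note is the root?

Cb

Reordering Cb, Eb, G into stacked thirds gives Cb–Eb–G; the bottom of that stack, Cb, is the root.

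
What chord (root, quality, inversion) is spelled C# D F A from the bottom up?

The distinct note names are C#, D, F, A. Stacked in thirds they read D–F–A–C#, which is a minor-major seventh chord on D.
The lowest note is C#, the seventh of the chord, so this is third inversion (figured bass 4/2).

D minor-major seventh, third inversion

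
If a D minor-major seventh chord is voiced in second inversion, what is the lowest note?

A

In second inversion the fifth is lowest. For D minor-major seventh (D–F–A–C#) that is A.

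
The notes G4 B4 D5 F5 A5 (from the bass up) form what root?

Reordering G, B, D, F, A into stacked thirds gives G–B–D–F–A; the bottom of that stack, G, is the root.

G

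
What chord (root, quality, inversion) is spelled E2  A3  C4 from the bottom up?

Reducing to letter names: E, A, C. These stack in thirds as A–C–E — an A minor triad.
E is the fifth of A minor; fifth in the bass means second inversion (figured bass 6/4).

A minor, second inversion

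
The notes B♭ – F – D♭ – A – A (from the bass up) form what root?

Bb

Reordering Bb, F, Db, A into stacked thirds gives Bb–Db–F–A; the bottom of that stack, Bb, is the root.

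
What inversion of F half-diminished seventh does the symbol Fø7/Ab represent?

first inversion

Fø7/Ab means F half-diminished seventh with Ab in the bass. Ab is the third of F half-diminished seventh (F–Ab–Cb–Eb), so this is first inversion.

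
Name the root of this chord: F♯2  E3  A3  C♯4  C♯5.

F#

Reordering F#, E, A, C# into stacked thirds gives F#–A–C#–E; the bottom of that stack, F#, is the root.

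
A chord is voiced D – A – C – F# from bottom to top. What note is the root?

D

The distinct letter names are D, A, C, F#. Arranged as a stack of thirds they read D–F#–A–C, so D is the root (a D dominant seventh chord).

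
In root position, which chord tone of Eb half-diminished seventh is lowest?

Eb

In root position the root is lowest. For Eb half-diminished seventh (Eb–Gb–Bbb–Db) that is Eb.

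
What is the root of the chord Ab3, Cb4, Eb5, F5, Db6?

Db

Reordering Ab, Cb, Eb, F, Db into stacked thirds gives Db–F–Ab–Cb–Eb; the bottom of that stack, Db, is the root.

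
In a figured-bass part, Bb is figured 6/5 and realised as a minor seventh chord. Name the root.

The figures 6/5 mean the third of the chord is in the bass. If Bb is the third of a minor seventh chord, the root is G (chord tones G–Bb–D–F).

G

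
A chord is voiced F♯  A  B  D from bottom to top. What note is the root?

The distinct letter names are F#, A, B, D. Arranged as a stack of thirds they read B–D–F#–A, so B is the root (a B minor seventh chord).

B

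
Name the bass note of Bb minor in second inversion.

F

The fifth of Bb minor (Bb–Db–F) is F; that is the bass in second inversion.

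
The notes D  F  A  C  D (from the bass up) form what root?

D

Reordering D, F, A, C into stacked thirds gives D–F–A–C; the bottom of that stack, D, is the root.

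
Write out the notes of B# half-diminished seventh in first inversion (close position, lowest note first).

D#, F#, A#, B#

The chord tones are B#–D#–F#–A#. With the third (D#) lowest for first inversion: D#, F#, A#, B#.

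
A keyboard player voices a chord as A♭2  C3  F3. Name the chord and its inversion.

The pitch classes Ab, C, F arrange in thirds as F–Ab–C: an F minor triad.
With the third (Ab) in the bass, the chord is in first inversion (figured bass 6).

F minor, first inversion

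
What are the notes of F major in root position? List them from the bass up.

F, A, C

F major is F–A–C. Root position puts the root (F) in the bass, with the remaining tones above: F, A, C.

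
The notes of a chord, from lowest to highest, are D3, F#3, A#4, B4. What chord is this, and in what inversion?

B minor-major seventh, first inversion

The pitch classes D, F#, A#, B arrange in thirds as B–D–F#–A#: a B minor-major seventh chord.
D is the third of B minor-major seventh; third in the bass means first inversion (figured bass 6/5).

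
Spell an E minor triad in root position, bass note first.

Spelling E minor: E–G–B. In root position the root is bass, giving E, G, B from the bottom.

E, G, B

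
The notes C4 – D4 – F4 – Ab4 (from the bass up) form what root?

D

Reordering C, D, F, Ab into stacked thirds gives D–F–Ab–C; the bottom of that stack, D, is the root.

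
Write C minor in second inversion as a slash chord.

Cm/G

Second inversion of C minor has the fifth (G) in the bass. As a slash chord: Cm/G.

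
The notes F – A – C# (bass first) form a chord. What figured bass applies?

5/3

The notes F, A, C# stack in thirds as F–A–C# — an F augmented triad. The bass F is the root, so this is root position: figured 5/3.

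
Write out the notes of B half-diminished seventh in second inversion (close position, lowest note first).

B half-diminished seventh is B–D–F–A. Second inversion puts the fifth (F) in the bass, with the remaining tones above: F, A, B, D.

F, A, B, D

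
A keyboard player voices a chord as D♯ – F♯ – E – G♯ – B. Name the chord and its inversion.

E major ninth, third inversion

Reducing to letter names: D#, F#, E, G#, B. These stack in thirds as E–G#–B–D#–F# — an E major ninth chord.
With the seventh (D#) in the bass, the chord is in third inversion.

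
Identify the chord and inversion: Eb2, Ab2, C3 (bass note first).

Ab major, second inversion

The pitch classes Eb, Ab, C arrange in thirds as Ab–C–Eb: an Ab major triad.
With the fifth (Eb) in the bass, the chord is in second inversion (figured bass 6/4).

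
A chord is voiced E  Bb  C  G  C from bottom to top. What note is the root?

C

The distinct letter names are E, Bb, C, G. Arranged as a stack of thirds they read C–E–G–Bb, so C is the root (a C dominant seventh chord).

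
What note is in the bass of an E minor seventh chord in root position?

E

E minor seventh is E–G–B–D. Root position places the root in the bass: E.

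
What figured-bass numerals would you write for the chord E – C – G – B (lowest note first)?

The notes E, C, G, B stack in thirds as C–E–G–B — a C major seventh chord. The bass E is the third, so this is first inversion: figured 6/5.

6/5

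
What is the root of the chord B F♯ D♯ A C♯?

B

Reordering B, F#, D#, A, C# into stacked thirds gives B–D#–F#–A–C#; the bottom of that stack, B, is the root.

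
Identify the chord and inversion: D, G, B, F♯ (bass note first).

G major seventh, second inversion

Reducing to letter names: D, G, B, F#. These stack in thirds as G–B–D–F# — a G major seventh chord.
With the fifth (D) in the bass, the chord is in second inversion (figured bass 4/3).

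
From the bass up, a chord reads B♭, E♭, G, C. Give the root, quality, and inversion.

C minor seventh, third inversion

The pitch classes Bb, Eb, G, C arrange in thirds as C–Eb–G–Bb: a C minor seventh chord.
Bb is the seventh of C minor seventh; seventh in the bass means third inversion (figured bass 4/2).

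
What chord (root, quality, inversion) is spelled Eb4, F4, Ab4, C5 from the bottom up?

The pitch classes Eb, F, Ab, C arrange in thirds as F–Ab–C–Eb: an F minor seventh chord.
The lowest note is Eb, the seventh of the chord, so this is third inversion (figured bass 4/2).

F minor seventh, third inversion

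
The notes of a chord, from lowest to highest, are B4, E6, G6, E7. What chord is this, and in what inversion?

E minor, second inversion

The pitch classes B, E, G arrange in thirds as E–G–B: an E minor triad.
The lowest note is B, the fifth of the chord, so this is second inversion (figured bass 6/4).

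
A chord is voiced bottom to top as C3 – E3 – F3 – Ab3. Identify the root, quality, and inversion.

F minor-major seventh, second inversion

The pitch classes C, E, F, Ab arrange in thirds as F–Ab–C–E: an F minor-major seventh chord.
The lowest note is C, the fifth of the chord, so this is second inversion (figured bass 4/3).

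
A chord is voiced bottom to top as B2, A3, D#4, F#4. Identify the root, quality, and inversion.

The pitch classes B, A, D#, F# arrange in thirds as B–D#–F#–A: a B dominant seventh chord.
B is the root of B dominant seventh; root in the bass means root position (figured bass 7).

B dominant seventh, root position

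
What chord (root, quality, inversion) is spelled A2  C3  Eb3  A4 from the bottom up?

The distinct note names are A, C, Eb. Stacked in thirds they read A–C–Eb, which is a diminished triad on A.
With the root (A) in the bass, the chord is in root position (figured bass 5/3).

A diminished, root position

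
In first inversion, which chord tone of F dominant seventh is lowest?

A

The third of F dominant seventh (F–A–C–Eb) is A; that is the bass in first inversion.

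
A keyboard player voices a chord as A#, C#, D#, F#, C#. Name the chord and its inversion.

The distinct note names are A#, C#, D#, F#. Stacked in thirds they read D#–F#–A#–C#, which is a minor seventh chord on D#.
The lowest note is A#, the fifth of the chord, so this is second inversion (figured bass 4/3).

D# minor seventh, second inversion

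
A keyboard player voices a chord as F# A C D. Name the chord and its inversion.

The pitch classes F#, A, C, D arrange in thirds as D–F#–A–C: a D dominant seventh chord.
The lowest note is F#, the third of the chord, so this is first inversion (figured bass 6/5).

D dominant seventh, first inversion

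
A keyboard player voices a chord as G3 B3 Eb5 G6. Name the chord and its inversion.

Eb augmented, first inversion

The distinct note names are G, B, Eb. Stacked in thirds they read Eb–G–B, which is an augmented triad on Eb.
The lowest note is G, the third of the chord, so this is first inversion (figured bass 6).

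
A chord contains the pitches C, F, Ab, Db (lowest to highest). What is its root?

Db

The distinct letter names are C, F, Ab, Db. Arranged as a stack of thirds they read Db–F–Ab–C, so Db is the root (a Db major seventh chord).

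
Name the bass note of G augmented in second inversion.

In second inversion the fifth is lowest. For G augmented (G–B–D#) that is D#.

D#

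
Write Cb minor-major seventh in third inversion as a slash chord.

Third inversion of Cb minor-major seventh has the seventh (Bb) in the bass. As a slash chord: Cbm(maj7)/Bb.

Cbm(maj7)/Bb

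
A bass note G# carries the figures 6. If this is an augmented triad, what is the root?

The figures 6 mean the third of the chord is in the bass. If G# is the third of an augmented triad, the root is E (chord tones E–G#–B#).

E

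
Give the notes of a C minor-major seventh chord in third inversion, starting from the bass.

B, C, Eb, G

C minor-major seventh is C–Eb–G–B. Third inversion puts the seventh (B) in the bass, with the remaining tones above: B, C, Eb, G.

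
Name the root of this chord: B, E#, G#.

E#

B, E#, G# are the tones of an E# diminished triad (E#–G#–B), making E# the root.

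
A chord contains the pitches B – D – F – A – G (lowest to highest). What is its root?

G

Reordering B, D, F, A, G into stacked thirds gives G–B–D–F–A; the bottom of that stack, G, is the root.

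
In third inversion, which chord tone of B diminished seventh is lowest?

The seventh of B diminished seventh (B–D–F–Ab) is Ab; that is the bass in third inversion.

Ab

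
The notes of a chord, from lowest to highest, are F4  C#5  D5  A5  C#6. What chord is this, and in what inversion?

D minor-major seventh, first inversion

Reducing to letter names: F, C#, D, A. These stack in thirds as D–F–A–C# — a D minor-major seventh chord.
With the third (F) in the bass, the chord is in first inversion (figured bass 6/5).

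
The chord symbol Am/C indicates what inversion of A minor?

Am/C means A minor with C in the bass. C is the third of A minor (A–C–E), so this is first inversion.

first inversion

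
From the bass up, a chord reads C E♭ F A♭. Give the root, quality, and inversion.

F minor seventh, second inversion

The distinct note names are C, Eb, F, Ab. Stacked in thirds they read F–Ab–C–Eb, which is a minor seventh chord on F.
The lowest note is C, the fifth of the chord, so this is second inversion (figured bass 4/3).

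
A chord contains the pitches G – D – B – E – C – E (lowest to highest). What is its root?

C

The distinct letter names are G, D, B, E, C. Arranged as a stack of thirds they read C–E–G–B–D, so C is the root (a C major ninth chord).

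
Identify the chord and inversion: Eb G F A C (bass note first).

Reducing to letter names: Eb, G, F, A, C. These stack in thirds as F–A–C–Eb–G — an F dominant ninth chord.
The lowest note is Eb, the seventh of the chord, so this is third inversion.

F dominant ninth, third inversion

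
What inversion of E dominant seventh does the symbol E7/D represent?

E7/D means E dominant seventh with D in the bass. D is the seventh of E dominant seventh (E–G#–B–D), so this is third inversion.

third inversion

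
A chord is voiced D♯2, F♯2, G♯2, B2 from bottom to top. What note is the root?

G#

Reordering D#, F#, G#, B into stacked thirds gives G#–B–D#–F#; the bottom of that stack, G#, is the root.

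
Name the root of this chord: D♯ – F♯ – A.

D#

Reordering D#, F#, A into stacked thirds gives D#–F#–A; the bottom of that stack, D#, is the root.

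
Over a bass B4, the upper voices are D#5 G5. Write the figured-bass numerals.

6

The notes B, D#, G stack in thirds as G–B–D# — a G augmented triad. The bass B is the third, so this is first inversion: figured 6.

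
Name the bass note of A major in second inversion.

A major is A–C#–E. Second inversion places the fifth in the bass: E.

E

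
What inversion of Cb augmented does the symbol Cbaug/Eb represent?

first inversion

Cbaug/Eb means Cb augmented with Eb in the bass. Eb is the third of Cb augmented (Cb–Eb–G), so this is first inversion.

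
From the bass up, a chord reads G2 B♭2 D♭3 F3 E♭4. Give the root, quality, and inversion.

Reducing to letter names: G, Bb, Db, F, Eb. These stack in thirds as Eb–G–Bb–Db–F — an Eb dominant ninth chord.
The lowest note is G, the third of the chord, so this is first inversion.

Eb dominant ninth, first inversion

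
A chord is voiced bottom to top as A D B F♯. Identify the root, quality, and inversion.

The distinct note names are A, D, B, F#. Stacked in thirds they read B–D–F#–A, which is a minor seventh chord on B.
With the seventh (A) in the bass, the chord is in third inversion (figured bass 4/2).

B minor seventh, third inversion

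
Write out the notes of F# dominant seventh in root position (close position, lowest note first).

F#, A#, C#, E

The chord tones are F#–A#–C#–E. With the root (F#) lowest for root position: F#, A#, C#, E.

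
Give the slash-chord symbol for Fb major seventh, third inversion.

Fbmaj7/Eb

Third inversion of Fb major seventh has the seventh (Eb) in the bass. As a slash chord: Fbmaj7/Eb.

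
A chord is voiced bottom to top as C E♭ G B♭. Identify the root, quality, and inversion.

The pitch classes C, Eb, G, Bb arrange in thirds as C–Eb–G–Bb: a C minor seventh chord.
With the root (C) in the bass, the chord is in root position (figured bass 7).

C minor seventh, root position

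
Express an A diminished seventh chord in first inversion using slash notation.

Adim7/C

First inversion of A diminished seventh has the third (C) in the bass. As a slash chord: Adim7/C.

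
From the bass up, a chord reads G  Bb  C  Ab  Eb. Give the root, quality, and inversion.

The distinct note names are G, Bb, C, Ab, Eb. Stacked in thirds they read Ab–C–Eb–G–Bb, which is a major ninth chord on Ab.
G is the seventh of Ab major ninth; seventh in the bass means third inversion.

Ab major ninth, third inversion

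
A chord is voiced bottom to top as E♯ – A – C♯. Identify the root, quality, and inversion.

Reducing to letter names: E#, A, C#. These stack in thirds as A–C#–E# — an A augmented triad.
With the fifth (E#) in the bass, the chord is in second inversion (figured bass 6/4).

A augmented, second inversion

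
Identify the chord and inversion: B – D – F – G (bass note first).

The pitch classes B, D, F, G arrange in thirds as G–B–D–F: a G dominant seventh chord.
With the third (B) in the bass, the chord is in first inversion (figured bass 6/5).

G dominant seventh, first inversion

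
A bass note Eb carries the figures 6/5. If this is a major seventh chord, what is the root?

The figures 6/5 mean the third of the chord is in the bass. If Eb is the third of a major seventh chord, the root is Cb (chord tones Cb–Eb–Gb–Bb).

Cb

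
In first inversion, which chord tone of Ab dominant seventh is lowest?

The third of Ab dominant seventh (Ab–C–Eb–Gb) is C; that is the bass in first inversion.

C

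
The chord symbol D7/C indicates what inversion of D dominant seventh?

D7/C means D dominant seventh with C in the bass. C is the seventh of D dominant seventh (D–F#–A–C), so this is third inversion.

third inversion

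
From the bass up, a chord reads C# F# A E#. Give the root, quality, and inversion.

F# minor-major seventh, second inversion

The pitch classes C#, F#, A, E# arrange in thirds as F#–A–C#–E#: an F# minor-major seventh chord.
With the fifth (C#) in the bass, the chord is in second inversion (figured bass 4/3).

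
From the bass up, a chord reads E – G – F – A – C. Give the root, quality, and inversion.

F major ninth, third inversion

The pitch classes E, G, F, A, C arrange in thirds as F–A–C–E–G: an F major ninth chord.
E is the seventh of F major ninth; seventh in the bass means third inversion.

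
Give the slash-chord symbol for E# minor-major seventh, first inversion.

First inversion of E# minor-major seventh has the third (G#) in the bass. As a slash chord: E#m(maj7)/G#.

E#m(maj7)/G#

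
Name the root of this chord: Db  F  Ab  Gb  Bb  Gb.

Gb

Reordering Db, F, Ab, Gb, Bb into stacked thirds gives Gb–Bb–Db–F–Ab; the bottom of that stack, Gb, is the root.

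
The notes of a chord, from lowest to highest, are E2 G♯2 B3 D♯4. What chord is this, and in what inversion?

E major seventh, root position

The distinct note names are E, G#, B, D#. Stacked in thirds they read E–G#–B–D#, which is a major seventh chord on E.
E is the root of E major seventh; root in the bass means root position (figured bass 7).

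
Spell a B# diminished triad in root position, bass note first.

B# diminished is B#–D#–F#. Root position puts the root (B#) in the bass, with the remaining tones above: B#, D#, F#.

B#, D#, F#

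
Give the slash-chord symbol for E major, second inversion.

EM/B

Second inversion of E major has the fifth (B) in the bass. As a slash chord: EM/B.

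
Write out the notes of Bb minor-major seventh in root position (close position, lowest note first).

The chord tones are Bb–Db–F–A. With the root (Bb) lowest for root position: Bb, Db, F, A.

Bb, Db, F, A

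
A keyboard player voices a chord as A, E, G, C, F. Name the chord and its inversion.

Reducing to letter names: A, E, G, C, F. These stack in thirds as F–A–C–E–G — an F major ninth chord.
The lowest note is A, the third of the chord, so this is first inversion.

F major ninth, first inversion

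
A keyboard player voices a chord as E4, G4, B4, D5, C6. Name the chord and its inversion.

C major ninth, first inversion

The distinct note names are E, G, B, D, C. Stacked in thirds they read C–E–G–B–D, which is a major ninth chord on C.
E is the third of C major ninth; third in the bass means first inversion.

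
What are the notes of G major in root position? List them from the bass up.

G, B, D

The chord tones are G–B–D. With the root (G) lowest for root position: G, B, D.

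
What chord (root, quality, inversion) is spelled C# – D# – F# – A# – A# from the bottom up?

D# minor seventh, third inversion

The distinct note names are C#, D#, F#, A#. Stacked in thirds they read D#–F#–A#–C#, which is a minor seventh chord on D#.
The lowest note is C#, the seventh of the chord, so this is third inversion (figured bass 4/2).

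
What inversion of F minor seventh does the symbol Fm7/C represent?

Fm7/C means F minor seventh with C in the bass. C is the fifth of F minor seventh (F–Ab–C–Eb), so this is second inversion.

second inversion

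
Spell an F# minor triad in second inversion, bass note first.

Spelling F# minor: F#–A–C#. In second inversion the fifth is bass, giving C#, F#, A from the bottom.

C#, F#, A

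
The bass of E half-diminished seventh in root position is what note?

In root position the root is lowest. For E half-diminished seventh (E–G–Bb–D) that is E.

E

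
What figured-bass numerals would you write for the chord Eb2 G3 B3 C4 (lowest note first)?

6/5

The notes Eb, G, B, C stack in thirds as C–Eb–G–B — a C minor-major seventh chord. The bass Eb is the third, so this is first inversion: figured 6/5.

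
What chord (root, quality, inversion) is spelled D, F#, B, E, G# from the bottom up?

E dominant ninth, third inversion

The distinct note names are D, F#, B, E, G#. Stacked in thirds they read E–G#–B–D–F#, which is a dominant ninth chord on E.
With the seventh (D) in the bass, the chord is in third inversion.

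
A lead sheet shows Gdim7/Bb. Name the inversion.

Gdim7/Bb means G diminished seventh with Bb in the bass. Bb is the third of G diminished seventh (G–Bb–Db–Fb), so this is first inversion.

first inversion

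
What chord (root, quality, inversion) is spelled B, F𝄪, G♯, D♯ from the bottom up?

G# minor-major seventh, first inversion

Reducing to letter names: B, F##, G#, D#. These stack in thirds as G#–B–D#–F## — a G# minor-major seventh chord.
The lowest note is B, the third of the chord, so this is first inversion (figured bass 6/5).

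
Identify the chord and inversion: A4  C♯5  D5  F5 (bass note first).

D minor-major seventh, second inversion

Reducing to letter names: A, C#, D, F. These stack in thirds as D–F–A–C# — a D minor-major seventh chord.
The lowest note is A, the fifth of the chord, so this is second inversion (figured bass 4/3).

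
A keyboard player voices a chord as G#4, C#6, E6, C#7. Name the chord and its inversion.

C# minor, second inversion

Reducing to letter names: G#, C#, E. These stack in thirds as C#–E–G# — a C# minor triad.
G# is the fifth of C# minor; fifth in the bass means second inversion (figured bass 6/4).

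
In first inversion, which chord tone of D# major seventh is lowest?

F##

In first inversion the third is lowest. For D# major seventh (D#–F##–A#–C##) that is F##.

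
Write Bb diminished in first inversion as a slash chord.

Bbdim/Db

First inversion of Bb diminished has the third (Db) in the bass. As a slash chord: Bbdim/Db.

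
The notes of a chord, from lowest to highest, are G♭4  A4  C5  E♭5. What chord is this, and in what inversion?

A diminished seventh, third inversion

The pitch classes Gb, A, C, Eb arrange in thirds as A–C–Eb–Gb: an A diminished seventh chord.
The lowest note is Gb, the seventh of the chord, so this is third inversion (figured bass 4/2).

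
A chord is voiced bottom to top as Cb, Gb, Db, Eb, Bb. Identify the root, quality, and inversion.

The pitch classes Cb, Gb, Db, Eb, Bb arrange in thirds as Cb–Eb–Gb–Bb–Db: a Cb major ninth chord.
With the root (Cb) in the bass, the chord is in root position.

Cb major ninth, root position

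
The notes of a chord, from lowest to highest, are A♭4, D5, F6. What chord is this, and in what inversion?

The pitch classes Ab, D, F arrange in thirds as D–F–Ab: a D diminished triad.
The lowest note is Ab, the fifth of the chord, so this is second inversion (figured bass 6/4).

D diminished, second inversion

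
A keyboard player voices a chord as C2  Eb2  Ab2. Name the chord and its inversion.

The pitch classes C, Eb, Ab arrange in thirds as Ab–C–Eb: an Ab major triad.
With the third (C) in the bass, the chord is in first inversion (figured bass 6).

Ab major, first inversion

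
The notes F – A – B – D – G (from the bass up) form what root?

F, A, B, D, G are the tones of a G dominant ninth chord (G–B–D–F–A), making G the root.

G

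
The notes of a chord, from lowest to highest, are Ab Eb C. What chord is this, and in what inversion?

The distinct note names are Ab, Eb, C. Stacked in thirds they read Ab–C–Eb, which is a major triad on Ab.
The lowest note is Ab, the root of the chord, so this is root position (figured bass 5/3).

Ab major, root position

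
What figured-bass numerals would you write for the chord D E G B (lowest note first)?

4/2

The notes D, E, G, B stack in thirds as E–G–B–D — an E minor seventh chord. The bass D is the seventh, so this is third inversion: figured 4/2.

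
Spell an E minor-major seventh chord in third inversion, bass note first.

D#, E, G, B

Spelling E minor-major seventh: E–G–B–D#. In third inversion the seventh is bass, giving D#, E, G, B from the bottom.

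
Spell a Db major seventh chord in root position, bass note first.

Db, F, Ab, C

The chord tones are Db–F–Ab–C. With the root (Db) lowest for root position: Db, F, Ab, C.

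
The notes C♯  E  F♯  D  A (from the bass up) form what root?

D

C#, E, F#, D, A are the tones of a D major ninth chord (D–F#–A–C#–E), making D the root.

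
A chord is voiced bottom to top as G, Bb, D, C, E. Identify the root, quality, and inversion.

C dominant ninth, second inversion

The distinct note names are G, Bb, D, C, E. Stacked in thirds they read C–E–G–Bb–D, which is a dominant ninth chord on C.
With the fifth (G) in the bass, the chord is in second inversion.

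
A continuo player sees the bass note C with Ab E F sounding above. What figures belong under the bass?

4/3

The notes C, Ab, E, F stack in thirds as F–Ab–C–E — an F minor-major seventh chord. The bass C is the fifth, so this is second inversion: figured 4/3.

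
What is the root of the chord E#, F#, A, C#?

Reordering E#, F#, A, C# into stacked thirds gives F#–A–C#–E#; the bottom of that stack, F#, is the root.

F#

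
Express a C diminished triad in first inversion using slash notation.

First inversion of C diminished has the third (Eb) in the bass. As a slash chord: Cdim/Eb.

Cdim/Eb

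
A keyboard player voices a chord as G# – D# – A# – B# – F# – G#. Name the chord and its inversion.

G# dominant ninth, root position

Reducing to letter names: G#, D#, A#, B#, F#. These stack in thirds as G#–B#–D#–F#–A# — a G# dominant ninth chord.
With the root (G#) in the bass, the chord is in root position.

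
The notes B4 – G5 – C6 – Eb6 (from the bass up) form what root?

C

B, G, C, Eb are the tones of a C minor-major seventh chord (C–Eb–G–B), making C the root.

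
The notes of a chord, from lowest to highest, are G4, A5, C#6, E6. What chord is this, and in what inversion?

The distinct note names are G, A, C#, E. Stacked in thirds they read A–C#–E–G, which is a dominant seventh chord on A.
The lowest note is G, the seventh of the chord, so this is third inversion (figured bass 4/2).

A dominant seventh, third inversion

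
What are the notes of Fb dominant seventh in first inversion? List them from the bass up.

Ab, Cb, Ebb, Fb

Fb dominant seventh is Fb–Ab–Cb–Ebb. First inversion puts the third (Ab) in the bass, with the remaining tones above: Ab, Cb, Ebb, Fb.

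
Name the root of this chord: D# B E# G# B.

E#

The distinct letter names are D#, B, E#, G#. Arranged as a stack of thirds they read E#–G#–B–D#, so E# is the root (an E# half-diminished seventh chord).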